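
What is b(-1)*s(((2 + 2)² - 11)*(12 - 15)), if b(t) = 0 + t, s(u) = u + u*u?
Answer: -210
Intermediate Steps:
s(u) = u + u²
b(t) = t
b(-1)*s(((2 + 2)² - 11)*(12 - 15)) = -((2 + 2)² - 11)*(12 - 15)*(1 + ((2 + 2)² - 11)*(12 - 15)) = -(4² - 11)*(-3)*(1 + (4² - 11)*(-3)) = -(16 - 11)*(-3)*(1 + (16 - 11)*(-3)) = -5*(-3)*(1 + 5*(-3)) = -(-15)*(1 - 15) = -(-15)*(-14) = -1*210 = -210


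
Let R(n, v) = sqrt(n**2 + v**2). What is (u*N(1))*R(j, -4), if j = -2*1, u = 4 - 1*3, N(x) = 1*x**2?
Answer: 2*sqrt(5) ≈ 4.4721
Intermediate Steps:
N(x) = x**2
u = 1 (u = 4 - 3 = 1)
j = -2
(u*N(1))*R(j, -4) = (1*1**2)*sqrt((-2)**2 + (-4)**2) = (1*1)*sqrt(4 + 16) = 1*sqrt(20) = 1*(2*sqrt(5)) = 2*sqrt(5)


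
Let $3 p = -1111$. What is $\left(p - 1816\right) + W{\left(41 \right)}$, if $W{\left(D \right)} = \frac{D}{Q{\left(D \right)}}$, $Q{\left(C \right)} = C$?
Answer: $- \frac{6556}{3} \approx -2185.3$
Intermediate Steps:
$p = - \frac{1111}{3}$ ($p = \frac{1}{3} \left(-1111\right) = - \frac{1111}{3} \approx -370.33$)
$W{\left(D \right)} = 1$ ($W{\left(D \right)} = \frac{D}{D} = 1$)
$\left(p - 1816\right) + W{\left(41 \right)} = \left(- \frac{1111}{3} - 1816\right) + 1 = - \frac{6559}{3} + 1 = - \frac{6556}{3}$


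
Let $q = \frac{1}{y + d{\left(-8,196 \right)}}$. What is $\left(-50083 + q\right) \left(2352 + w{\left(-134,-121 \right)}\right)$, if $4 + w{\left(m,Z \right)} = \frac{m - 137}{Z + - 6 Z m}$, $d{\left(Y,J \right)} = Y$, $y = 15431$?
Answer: $- \frac{58886778564369596}{500759105} \approx -1.176 \cdot 10^{8}$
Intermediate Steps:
$w{\left(m,Z \right)} = -4 + \frac{-137 + m}{Z - 6 Z m}$ ($w{\left(m,Z \right)} = -4 + \frac{m - 137}{Z + - 6 Z m} = -4 + \frac{-137 + m}{Z - 6 Z m}$)
$q = \frac{1}{15423}$ ($q = \frac{1}{15431 - 8} = \frac{1}{15423} \approx 6.4838 \cdot 10^{-5}$)
$\left(-50083 + q\right) \left(2352 + w{\left(-134,-121 \right)}\right) = \left(-50083 + \frac{1}{15423}\right) \left(2352 + \frac{137 - -134 + 4 \left(-121\right) - \left(-2904\right) \left(-134\right)}{\left(-121\right) \left(-1 + 6 \left(-134\right)\right)}\right) = - \frac{772430108 \left(2352 - \frac{137 + 134 - 484 - 389136}{121 \left(-1 - 804\right)}\right)}{15423} = - \frac{772430108 \left(2352 - \frac{1}{121} \frac{1}{-805} \left(-389349\right)\right)}{15423} = - \frac{772430108 \left(2352 - \left(- \frac{1}{97405}\right) \left(-389349\right)\right)}{15423} = - \frac{772430108 \left(2352 - \frac{389349}{97405}\right)}{15423} = \left(- \frac{772430108}{15423}\right) \frac{228707211}{97405} = - \frac{58886778564369596}{500759105}$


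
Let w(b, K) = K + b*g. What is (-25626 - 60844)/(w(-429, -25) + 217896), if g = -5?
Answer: -43235/110008 ≈ -0.39302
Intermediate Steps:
w(b, K) = K - 5*b (w(b, K) = K + b*(-5) = K - 5*b)
(-25626 - 60844)/(w(-429, -25) + 217896) = (-25626 - 60844)/((-25 - 5*(-429)) + 217896) = -86470/((-25 + 2145) + 217896) = -86470/(2120 + 217896) = -86470/220016 = -86470*1/220016 = -43235/110008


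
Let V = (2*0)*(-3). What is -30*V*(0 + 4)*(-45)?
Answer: 0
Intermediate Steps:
V = 0 (V = 0*(-3) = 0)
-30*V*(0 + 4)*(-45) = -0*(0 + 4)*(-45) = -0*4*(-45) = -30*0*(-45) = 0*(-45) = 0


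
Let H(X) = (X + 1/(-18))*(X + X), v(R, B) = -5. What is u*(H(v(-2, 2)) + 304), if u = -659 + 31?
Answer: -2003948/9 ≈ -2.2266e+5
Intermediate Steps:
H(X) = 2*X*(-1/18 + X) (H(X) = (X - 1/18)*(2*X) = (-1/18 + X)*(2*X) = 2*X*(-1/18 + X))
u = -628
u*(H(v(-2, 2)) + 304) = -628*((⅑)*(-5)*(-1 + 18*(-5)) + 304) = -628*((⅑)*(-5)*(-1 - 90) + 304) = -628*((⅑)*(-5)*(-91) + 304) = -628*(455/9 + 304) = -628*3191/9 = -2003948/9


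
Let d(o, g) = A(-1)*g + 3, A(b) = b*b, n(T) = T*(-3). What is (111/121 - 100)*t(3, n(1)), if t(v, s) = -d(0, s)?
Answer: 0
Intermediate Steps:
n(T) = -3*T
A(b) = b**2
d(o, g) = 3 + g (d(o, g) = (-1)**2*g + 3 = 1*g + 3 = g + 3 = 3 + g)
t(v, s) = -3 - s (t(v, s) = -(3 + s) = -3 - s)
(111/121 - 100)*t(3, n(1)) = (111/121 - 100)*(-3 - (-3)) = (111*(1/121) - 100)*(-3 - 1*(-3)) = (111/121 - 100)*(-3 + 3) = -11989/121*0 = 0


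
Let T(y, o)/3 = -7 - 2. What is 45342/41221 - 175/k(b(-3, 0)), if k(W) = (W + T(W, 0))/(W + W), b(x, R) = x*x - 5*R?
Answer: 7259017/41221 ≈ 176.10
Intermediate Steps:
b(x, R) = x**2 - 5*R
T(y, o) = -27 (T(y, o) = 3*(-7 - 2) = 3*(-9) = -27)
k(W) = (-27 + W)/(2*W) (k(W) = (W - 27)/(W + W) = (-27 + W)/((2*W)) = (-27 + W)*(1/(2*W)) = (-27 + W)/(2*W))
45342/41221 - 175/k(b(-3, 0)) = 45342/41221 - 175*2*((-3)**2 - 5*0)/(-27 + ((-3)**2 - 5*0)) = 45342*(1/41221) - 175*2*(9 + 0)/(-27 + (9 + 0)) = 45342/41221 - 175*18/(-27 + 9) = 45342/41221 - 175/((1/2)*(1/9)*(-18)) = 45342/41221 - 175/(-1) = 45342/41221 - 175*(-1) = 45342/41221 + 175 = 7259017/41221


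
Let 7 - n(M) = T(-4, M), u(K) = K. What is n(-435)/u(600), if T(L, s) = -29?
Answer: 3/50 ≈ 0.060000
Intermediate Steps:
n(M) = 36 (n(M) = 7 - 1*(-29) = 7 + 29 = 36)
n(-435)/u(600) = 36/600 = 36*(1/600) = 3/50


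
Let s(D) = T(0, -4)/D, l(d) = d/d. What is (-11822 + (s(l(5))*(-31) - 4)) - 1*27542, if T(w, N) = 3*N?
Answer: -38996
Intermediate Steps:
l(d) = 1
s(D) = -12/D (s(D) = (3*(-4))/D = -12/D)
(-11822 + (s(l(5))*(-31) - 4)) - 1*27542 = (-11822 + (-12/1*(-31) - 4)) - 1*27542 = (-11822 + (-12*1*(-31) - 4)) - 27542 = (-11822 + (-12*(-31) - 4)) - 27542 = (-11822 + (372 - 4)) - 27542 = (-11822 + 368) - 27542 = -11454 - 27542 = -38996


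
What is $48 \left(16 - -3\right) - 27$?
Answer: $885$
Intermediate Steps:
$48 \left(16 - -3\right) - 27 = 48 \left(16 + 3\right) - 27 = 48 \cdot 19 - 27 = 912 - 27 = 885$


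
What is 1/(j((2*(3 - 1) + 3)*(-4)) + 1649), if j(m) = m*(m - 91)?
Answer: 1/4981 ≈ 0.00020076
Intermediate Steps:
j(m) = m*(-91 + m)
1/(j((2*(3 - 1) + 3)*(-4)) + 1649) = 1/(((2*(3 - 1) + 3)*(-4))*(-91 + (2*(3 - 1) + 3)*(-4)) + 1649) = 1/(((2*2 + 3)*(-4))*(-91 + (2*2 + 3)*(-4)) + 1649) = 1/(((4 + 3)*(-4))*(-91 + (4 + 3)*(-4)) + 1649) = 1/((7*(-4))*(-91 + 7*(-4)) + 1649) = 1/(-28*(-91 - 28) + 1649) = 1/(-28*(-119) + 1649) = 1/(3332 + 1649) = 1/4981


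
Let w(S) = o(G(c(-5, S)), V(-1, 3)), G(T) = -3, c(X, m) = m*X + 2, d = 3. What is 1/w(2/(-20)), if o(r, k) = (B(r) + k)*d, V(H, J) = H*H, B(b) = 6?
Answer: 1/21 ≈ 0.047619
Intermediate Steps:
V(H, J) = H²
c(X, m) = 2 + X*m (c(X, m) = X*m + 2 = 2 + X*m)
o(r, k) = 18 + 3*k (o(r, k) = (6 + k)*3 = 18 + 3*k)
w(S) = 21 (w(S) = 18 + 3*(-1)² = 18 + 3*1 = 18 + 3 = 21)
1/w(2/(-20)) = 1/21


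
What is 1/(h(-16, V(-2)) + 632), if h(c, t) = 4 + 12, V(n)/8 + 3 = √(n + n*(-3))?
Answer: 1/648 ≈ 0.0015432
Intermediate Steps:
V(n) = -24 + 8*√2*√(-n) (V(n) = -24 + 8*√(n + n*(-3)) = -24 + 8*√(n - 3*n) = -24 + 8*√(-2*n) = -24 + 8*(√2*√(-n)) = -24 + 8*√2*√(-n))
h(c, t) = 16
1/(h(-16, V(-2)) + 632) = 1/(16 + 632) = 1/648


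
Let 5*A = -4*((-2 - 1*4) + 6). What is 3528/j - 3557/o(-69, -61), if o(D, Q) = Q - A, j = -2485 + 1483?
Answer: 558151/10187 ≈ 54.791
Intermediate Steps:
A = 0 (A = (-4*((-2 - 1*4) + 6))/5 = (-4*((-2 - 4) + 6))/5 = (-4*(-6 + 6))/5 = (-4*0)/5 = (⅕)*0 = 0)
j = -1002
o(D, Q) = Q (o(D, Q) = Q - 1*0 = Q + 0 = Q)
3528/j - 3557/o(-69, -61) = 3528/(-1002) - 3557/(-61) = 3528*(-1/1002) - 3557*(-1/61) = -588/167 + 3557/61 = 558151/10187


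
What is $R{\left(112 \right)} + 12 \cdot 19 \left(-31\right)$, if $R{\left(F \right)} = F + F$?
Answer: $-6844$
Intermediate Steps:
$R{\left(F \right)} = 2 F$
$R{\left(112 \right)} + 12 \cdot 19 \left(-31\right) = 2 \cdot 112 + 12 \cdot 19 \left(-31\right) = 224 + 228 \left(-31\right) = 224 - 7068 = -6844$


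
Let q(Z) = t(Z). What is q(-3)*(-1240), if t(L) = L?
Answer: 3720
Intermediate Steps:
q(Z) = Z
q(-3)*(-1240) = -3*(-1240) = 3720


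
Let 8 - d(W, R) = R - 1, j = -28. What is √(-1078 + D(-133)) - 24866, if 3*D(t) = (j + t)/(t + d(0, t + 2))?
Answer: -24866 + I*√9771/3 ≈ -24866.0 + 32.949*I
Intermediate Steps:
d(W, R) = 9 - R (d(W, R) = 8 - (R - 1) = 8 - (-1 + R) = 8 + (1 - R) = 9 - R)
D(t) = -4/3 + t/21 (D(t) = ((-28 + t)/(t + (9 - (t + 2))))/3 = ((-28 + t)/(t + (9 - (2 + t))))/3 = ((-28 + t)/(t + (9 + (-2 - t))))/3 = ((-28 + t)/(t + (7 - t)))/3 = ((-28 + t)/7)/3 = ((-28 + t)*(⅐))/3 = (-4 + t/7)/3 = -4/3 + t/21)
√(-1078 + D(-133)) - 24866 = √(-1078 + (-4/3 + (1/21)*(-133))) - 24866 = √(-1078 + (-4/3 - 19/3)) - 24866 = √(-1078 - 23/3) - 24866 = √(-3257/3) - 24866 = I*√9771/3 - 24866 = -24866 + I*√9771/3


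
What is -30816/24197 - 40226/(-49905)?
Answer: -564523958/1207551285 ≈ -0.46749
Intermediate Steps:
-30816/24197 - 40226/(-49905) = -30816*1/24197 - 40226*(-1/49905) = -30816/24197 + 40226/49905 = -564523958/1207551285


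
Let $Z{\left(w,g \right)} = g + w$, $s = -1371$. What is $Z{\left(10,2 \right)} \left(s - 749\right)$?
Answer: $-25440$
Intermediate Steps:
$Z{\left(10,2 \right)} \left(s - 749\right) = \left(2 + 10\right) \left(-1371 - 749\right) = 12 \left(-2120\right) = -25440$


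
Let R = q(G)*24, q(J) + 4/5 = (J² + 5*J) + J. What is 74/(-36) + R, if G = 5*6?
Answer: 2330887/90 ≈ 25899.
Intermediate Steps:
G = 30
q(J) = -⅘ + J² + 6*J (q(J) = -⅘ + ((J² + 5*J) + J) = -⅘ + (J² + 6*J) = -⅘ + J² + 6*J)
R = 129504/5 (R = (-⅘ + 30² + 6*30)*24 = (-⅘ + 900 + 180)*24 = (5396/5)*24 = 129504/5 ≈ 25901.)
74/(-36) + R = 74/(-36) + 129504/5 = -1/36*74 + 129504/5 = -37/18 + 129504/5 = 2330887/90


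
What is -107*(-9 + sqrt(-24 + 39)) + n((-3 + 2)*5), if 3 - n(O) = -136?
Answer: 1102 - 107*sqrt(15) ≈ 687.59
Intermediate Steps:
n(O) = 139 (n(O) = 3 - 1*(-136) = 3 + 136 = 139)
-107*(-9 + sqrt(-24 + 39)) + n((-3 + 2)*5) = -107*(-9 + sqrt(-24 + 39)) + 139 = -107*(-9 + sqrt(15)) + 139 = (963 - 107*sqrt(15)) + 139 = 1102 - 107*sqrt(15)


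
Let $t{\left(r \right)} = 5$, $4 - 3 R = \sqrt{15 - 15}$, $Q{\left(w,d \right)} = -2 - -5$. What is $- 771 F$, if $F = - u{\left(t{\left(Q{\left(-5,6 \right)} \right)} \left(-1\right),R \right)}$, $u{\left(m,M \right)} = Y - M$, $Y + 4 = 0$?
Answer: $-4112$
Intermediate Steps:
$Q{\left(w,d \right)} = 3$ ($Q{\left(w,d \right)} = -2 + 5 = 3$)
$R = \frac{4}{3}$ ($R = \frac{4}{3} - \frac{\sqrt{15 - 15}}{3} = \frac{4}{3} - \frac{\sqrt{0}}{3} = \frac{4}{3} - 0 = \frac{4}{3} + 0 = \frac{4}{3} \approx 1.3333$)
$Y = -4$ ($Y = -4 + 0 = -4$)
$u{\left(m,M \right)} = -4 - M$
$F = \frac{16}{3}$ ($F = - (-4 - \frac{4}{3}) = \left(-1\right) \left(- \frac{16}{3}\right) = \frac{16}{3} \approx 5.3333$)
$- 771 F = \left(-771\right) \frac{16}{3} = -4112$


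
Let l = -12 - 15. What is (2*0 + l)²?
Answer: 729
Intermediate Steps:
l = -27
(2*0 + l)² = (2*0 - 27)² = (0 - 27)² = (-27)² = 729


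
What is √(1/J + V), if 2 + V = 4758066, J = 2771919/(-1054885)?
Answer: √4062083119876198621/923973 ≈ 2181.3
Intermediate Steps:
J = -2771919/1054885 (J = 2771919*(-1/1054885) = -2771919/1054885 ≈ -2.6277)
V = 4758064 (V = -2 + 4758066 = 4758064)
√(1/J + V) = √(1/(-2771919/1054885) + 4758064) = √(-1054885/2771919 + 4758064) = √(13188966949931/2771919) = √4062083119876198621/923973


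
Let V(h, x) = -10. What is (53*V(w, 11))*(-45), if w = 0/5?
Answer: 23850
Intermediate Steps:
w = 0 (w = 0*(1/5) = 0)
(53*V(w, 11))*(-45) = (53*(-10))*(-45) = -530*(-45) = 23850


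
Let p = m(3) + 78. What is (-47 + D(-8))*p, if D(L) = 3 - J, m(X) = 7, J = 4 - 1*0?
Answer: -4080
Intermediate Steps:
J = 4 (J = 4 + 0 = 4)
D(L) = -1 (D(L) = 3 - 1*4 = 3 - 4 = -1)
p = 85 (p = 7 + 78 = 85)
(-47 + D(-8))*p = (-47 - 1)*85 = -48*85 = -4080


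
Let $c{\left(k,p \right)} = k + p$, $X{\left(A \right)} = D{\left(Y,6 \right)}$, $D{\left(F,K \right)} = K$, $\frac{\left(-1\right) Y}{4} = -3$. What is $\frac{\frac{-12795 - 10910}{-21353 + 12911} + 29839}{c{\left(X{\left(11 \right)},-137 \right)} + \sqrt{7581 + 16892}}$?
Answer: $\frac{33002115133}{61727904} + \frac{251924543 \sqrt{24473}}{61727904} \approx 1173.1$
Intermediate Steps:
$Y = 12$ ($Y = \left(-4\right) \left(-3\right) = 12$)
$X{\left(A \right)} = 6$
$\frac{\frac{-12795 - 10910}{-21353 + 12911} + 29839}{c{\left(X{\left(11 \right)},-137 \right)} + \sqrt{7581 + 16892}} = \frac{\frac{-12795 - 10910}{-21353 + 12911} + 29839}{\left(6 - 137\right) + \sqrt{7581 + 16892}} = \frac{- \frac{23705}{-8442} + 29839}{-131 + \sqrt{24473}} = \frac{\left(-23705\right) \left(- \frac{1}{8442}\right) + 29839}{-131 + \sqrt{24473}} = \frac{\frac{23705}{8442} + 29839}{-131 + \sqrt{24473}} = \frac{251924543}{8442 \left(-131 + \sqrt{24473}\right)}$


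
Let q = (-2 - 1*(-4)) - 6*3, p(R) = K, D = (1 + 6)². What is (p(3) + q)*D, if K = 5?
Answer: -539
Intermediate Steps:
D = 49 (D = 7² = 49)
p(R) = 5
q = -16 (q = (-2 + 4) - 18 = 2 - 18 = -16)
(p(3) + q)*D = (5 - 16)*49 = -11*49 = -539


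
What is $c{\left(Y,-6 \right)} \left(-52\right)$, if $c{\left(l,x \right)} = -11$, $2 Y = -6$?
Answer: $572$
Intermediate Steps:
$Y = -3$ ($Y = \frac{1}{2} \left(-6\right) = -3$)
$c{\left(Y,-6 \right)} \left(-52\right) = \left(-11\right) \left(-52\right) = 572$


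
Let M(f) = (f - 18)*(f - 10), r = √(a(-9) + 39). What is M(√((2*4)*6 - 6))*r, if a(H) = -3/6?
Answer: √154*(111 - 14*√42) ≈ 251.54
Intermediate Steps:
a(H) = -½ (a(H) = -3*⅙ = -½)
r = √154/2 (r = √(-½ + 39) = √(77/2) = √154/2 ≈ 6.2048)
M(f) = (-18 + f)*(-10 + f)
M(√((2*4)*6 - 6))*r = (180 + (√((2*4)*6 - 6))² - 28*√((2*4)*6 - 6))*(√154/2) = (180 + (√(8*6 - 6))² - 28*√(8*6 - 6))*(√154/2) = (180 + (√(48 - 6))² - 28*√(48 - 6))*(√154/2) = (180 + (√42)² - 28*√42)*(√154/2) = (180 + 42 - 28*√42)*(√154/2) = (222 - 28*√42)*(√154/2) = √154*(222 - 28*√42)/2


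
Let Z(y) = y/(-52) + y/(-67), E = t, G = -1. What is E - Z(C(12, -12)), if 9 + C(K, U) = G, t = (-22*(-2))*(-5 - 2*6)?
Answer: -1303611/1742 ≈ -748.34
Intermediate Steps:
t = -748 (t = 44*(-5 - 12) = 44*(-17) = -748)
C(K, U) = -10 (C(K, U) = -9 - 1 = -10)
E = -748
Z(y) = -119*y/3484 (Z(y) = y*(-1/52) + y*(-1/67) = -y/52 - y/67 = -119*y/3484)
E - Z(C(12, -12)) = -748 - (-119)*(-10)/3484 = -748 - 1*595/1742 = -748 - 595/1742 = -1303611/1742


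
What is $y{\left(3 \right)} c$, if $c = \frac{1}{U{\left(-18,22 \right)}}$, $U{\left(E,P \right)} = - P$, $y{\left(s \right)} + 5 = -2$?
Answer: $\frac{7}{22} \approx 0.31818$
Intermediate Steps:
$y{\left(s \right)} = -7$ ($y{\left(s \right)} = -5 - 2 = -7$)
$c = - \frac{1}{22}$ ($c = \frac{1}{\left(-1\right) 22} = \frac{1}{-22} = - \frac{1}{22} \approx -0.045455$)
$y{\left(3 \right)} c = \left(-7\right) \left(- \frac{1}{22}\right) = \frac{7}{22}$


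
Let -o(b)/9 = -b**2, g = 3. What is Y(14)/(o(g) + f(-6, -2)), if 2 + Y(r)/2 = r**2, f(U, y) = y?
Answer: 388/79 ≈ 4.9114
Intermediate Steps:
Y(r) = -4 + 2*r**2
o(b) = 9*b**2 (o(b) = -(-9)*b**2 = 9*b**2)
Y(14)/(o(g) + f(-6, -2)) = (-4 + 2*14**2)/(9*3**2 - 2) = (-4 + 2*196)/(9*9 - 2) = (-4 + 392)/(81 - 2) = 388/79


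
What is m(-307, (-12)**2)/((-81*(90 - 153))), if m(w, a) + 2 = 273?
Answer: 271/5103 ≈ 0.053106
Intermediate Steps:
m(w, a) = 271 (m(w, a) = -2 + 273 = 271)
m(-307, (-12)**2)/((-81*(90 - 153))) = 271/((-81*(90 - 153))) = 271/((-81*(-63))) = 271/5103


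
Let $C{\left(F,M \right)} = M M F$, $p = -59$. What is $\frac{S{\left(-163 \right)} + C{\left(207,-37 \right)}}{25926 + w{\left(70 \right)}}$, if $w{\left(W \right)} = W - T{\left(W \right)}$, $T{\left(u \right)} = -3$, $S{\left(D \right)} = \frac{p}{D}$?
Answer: $\frac{46191488}{4237837} \approx 10.9$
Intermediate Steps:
$C{\left(F,M \right)} = F M^{2}$ ($C{\left(F,M \right)} = M^{2} F = F M^{2}$)
$S{\left(D \right)} = - \frac{59}{D}$
$w{\left(W \right)} = 3 + W$ ($w{\left(W \right)} = W - -3 = W + 3 = 3 + W$)
$\frac{S{\left(-163 \right)} + C{\left(207,-37 \right)}}{25926 + w{\left(70 \right)}} = \frac{- \frac{59}{-163} + 207 \left(-37\right)^{2}}{25926 + \left(3 + 70\right)} = \frac{\left(-59\right) \left(- \frac{1}{163}\right) + 207 \cdot 1369}{25926 + 73} = \frac{\frac{59}{163} + 283383}{25999} = \frac{46191488}{163} \cdot \frac{1}{25999} = \frac{46191488}{4237837}$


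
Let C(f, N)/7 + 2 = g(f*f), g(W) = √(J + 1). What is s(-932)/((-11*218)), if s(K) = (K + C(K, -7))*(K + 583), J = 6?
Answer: -15007/109 + 2443*√7/2398 ≈ -134.98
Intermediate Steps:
g(W) = √7 (g(W) = √(6 + 1) = √7)
C(f, N) = -14 + 7*√7
s(K) = (583 + K)*(-14 + K + 7*√7) (s(K) = (K + (-14 + 7*√7))*(K + 583) = (-14 + K + 7*√7)*(583 + K) = (583 + K)*(-14 + K + 7*√7))
s(-932)/((-11*218)) = (-8162 + (-932)² + 569*(-932) + 4081*√7 + 7*(-932)*√7)/((-11*218)) = (-8162 + 868624 - 530308 + 4081*√7 - 6524*√7)/(-2398) = (330154 - 2443*√7)*(-1/2398) = -15007/109 + 2443*√7/2398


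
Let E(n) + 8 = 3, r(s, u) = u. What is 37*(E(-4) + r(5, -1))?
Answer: -222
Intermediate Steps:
E(n) = -5 (E(n) = -8 + 3 = -5)
37*(E(-4) + r(5, -1)) = 37*(-5 - 1) = 37*(-6) = -222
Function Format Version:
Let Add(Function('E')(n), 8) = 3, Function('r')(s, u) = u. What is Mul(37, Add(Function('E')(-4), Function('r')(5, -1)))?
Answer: -222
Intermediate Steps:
Function('E')(n) = -5 (Function('E')(n) = Add(-8, 3) = -5)
Mul(37, Add(Function('E')(-4), Function('r')(5, -1))) = Mul(37, Add(-5, -1)) = Mul(37, -6) = -222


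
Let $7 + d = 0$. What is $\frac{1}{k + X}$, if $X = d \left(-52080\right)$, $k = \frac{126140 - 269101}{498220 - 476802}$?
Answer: $\frac{21418}{7808003119} \approx 2.7431 \cdot 10^{-6}$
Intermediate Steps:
$d = -7$ ($d = -7 + 0 = -7$)
$k = - \frac{142961}{21418} \approx -6.6748$
$X = 364560$ ($X = \left(-7\right) \left(-52080\right) = 364560$)
$\frac{1}{k + X} = \frac{1}{- \frac{142961}{21418} + 364560} = \frac{1}{\frac{7808003119}{21418}} = \frac{21418}{7808003119}$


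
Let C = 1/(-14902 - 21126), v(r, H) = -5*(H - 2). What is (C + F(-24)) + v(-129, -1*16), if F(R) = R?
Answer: 2377847/36028 ≈ 66.000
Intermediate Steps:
v(r, H) = 10 - 5*H (v(r, H) = -5*(-2 + H) = 10 - 5*H)
C = -1/36028 (C = 1/(-36028) = -1/36028 ≈ -2.7756e-5)
(C + F(-24)) + v(-129, -1*16) = (-1/36028 - 24) + (10 - (-5)*16) = -864673/36028 + (10 - 5*(-16)) = -864673/36028 + (10 + 80) = -864673/36028 + 90 = 2377847/36028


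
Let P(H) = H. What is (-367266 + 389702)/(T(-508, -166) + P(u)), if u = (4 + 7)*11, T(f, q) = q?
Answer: -22436/45 ≈ -498.58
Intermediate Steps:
u = 121 (u = 11*11 = 121)
(-367266 + 389702)/(T(-508, -166) + P(u)) = (-367266 + 389702)/(-166 + 121) = 22436/(-45) = 22436*(-1/45) = -22436/45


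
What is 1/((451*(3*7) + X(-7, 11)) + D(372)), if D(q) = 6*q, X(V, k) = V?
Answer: 1/11696 ≈ 8.5499e-5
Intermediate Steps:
1/((451*(3*7) + X(-7, 11)) + D(372)) = 1/((451*(3*7) - 7) + 6*372) = 1/((451*21 - 7) + 2232) = 1/((9471 - 7) + 2232) = 1/(9464 + 2232) = 1/11696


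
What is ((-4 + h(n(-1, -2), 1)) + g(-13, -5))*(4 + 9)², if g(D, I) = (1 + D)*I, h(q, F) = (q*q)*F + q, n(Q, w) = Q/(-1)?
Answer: 9802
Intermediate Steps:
n(Q, w) = -Q (n(Q, w) = Q*(-1) = -Q)
h(q, F) = q + F*q² (h(q, F) = q²*F + q = F*q² + q = q + F*q²)
g(D, I) = I*(1 + D)
((-4 + h(n(-1, -2), 1)) + g(-13, -5))*(4 + 9)² = ((-4 + (-1*(-1))*(1 + 1*(-1*(-1)))) - 5*(1 - 13))*(4 + 9)² = ((-4 + 1*(1 + 1*1)) - 5*(-12))*13² = ((-4 + 1*(1 + 1)) + 60)*169 = ((-4 + 1*2) + 60)*169 = ((-4 + 2) + 60)*169 = (-2 + 60)*169 = 58*169 = 9802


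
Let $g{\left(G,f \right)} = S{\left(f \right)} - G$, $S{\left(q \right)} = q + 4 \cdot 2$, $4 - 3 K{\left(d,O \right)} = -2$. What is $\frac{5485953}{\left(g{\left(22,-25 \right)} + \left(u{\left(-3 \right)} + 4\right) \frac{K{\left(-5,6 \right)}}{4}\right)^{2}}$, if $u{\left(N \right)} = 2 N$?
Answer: $\frac{5485953}{1600} \approx 3428.7$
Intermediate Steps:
$K{\left(d,O \right)} = 2$ ($K{\left(d,O \right)} = \frac{4}{3} - - \frac{2}{3} = \frac{4}{3} + \frac{2}{3} = 2$)
$S{\left(q \right)} = 8 + q$ ($S{\left(q \right)} = q + 8 = 8 + q$)
$g{\left(G,f \right)} = 8 + f - G$ ($g{\left(G,f \right)} = \left(8 + f\right) - G = 8 + f - G$)
$\frac{5485953}{\left(g{\left(22,-25 \right)} + \left(u{\left(-3 \right)} + 4\right) \frac{K{\left(-5,6 \right)}}{4}\right)^{2}} = \frac{5485953}{\left(\left(8 - 25 - 22\right) + \left(2 \left(-3\right) + 4\right) \frac{2}{4}\right)^{2}} = \frac{5485953}{\left(\left(8 - 25 - 22\right) + \left(-6 + 4\right) 2 \cdot \frac{1}{4}\right)^{2}} = \frac{5485953}{\left(-39 - 1\right)^{2}} = \frac{5485953}{\left(-40\right)^{2}} = \frac{5485953}{1600}$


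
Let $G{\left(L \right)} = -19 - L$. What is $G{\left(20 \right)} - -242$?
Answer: $203$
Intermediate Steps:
$G{\left(20 \right)} - -242 = \left(-19 - 20\right) - -242 = \left(-19 - 20\right) + 242 = -39 + 242 = 203$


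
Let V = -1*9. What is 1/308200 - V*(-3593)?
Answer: -9966263399/308200 ≈ -32337.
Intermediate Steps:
V = -9
1/308200 - V*(-3593) = 1/308200 - (-9)*(-3593) = 1/308200 - 1*32337 = 1/308200 - 32337 = -9966263399/308200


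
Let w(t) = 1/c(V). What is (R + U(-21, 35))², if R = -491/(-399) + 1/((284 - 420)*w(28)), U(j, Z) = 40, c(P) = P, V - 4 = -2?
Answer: 1250525556361/736145424 ≈ 1698.7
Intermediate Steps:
V = 2 (V = 4 - 2 = 2)
w(t) = ½ (w(t) = 1/2 = ½)
R = 32989/27132 (R = -491/(-399) + 1/((284 - 420)*(½)) = -491*(-1/399) + 2/(-136) = 491/399 - 1/136*2 = 491/399 - 1/68 = 32989/27132 ≈ 1.2159)
(R + U(-21, 35))² = (32989/27132 + 40)² = (1118269/27132)² = 1250525556361/736145424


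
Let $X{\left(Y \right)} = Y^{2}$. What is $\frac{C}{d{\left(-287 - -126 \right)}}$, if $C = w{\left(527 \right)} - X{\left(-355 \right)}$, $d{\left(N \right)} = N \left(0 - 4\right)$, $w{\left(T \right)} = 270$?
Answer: $- \frac{17965}{92} \approx -195.27$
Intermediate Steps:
$d{\left(N \right)} = - 4 N$ ($d{\left(N \right)} = N \left(-4\right) = - 4 N$)
$C = -125755$ ($C = 270 - \left(-355\right)^{2} = 270 - 126025 = -125755$)
$\frac{C}{d{\left(-287 - -126 \right)}} = - \frac{125755}{\left(-4\right) \left(-287 - -126\right)} = - \frac{125755}{\left(-4\right) \left(-287 + 126\right)} = - \frac{125755}{\left(-4\right) \left(-161\right)} = - \frac{125755}{644} = \left(-125755\right) \frac{1}{644} = - \frac{17965}{92}$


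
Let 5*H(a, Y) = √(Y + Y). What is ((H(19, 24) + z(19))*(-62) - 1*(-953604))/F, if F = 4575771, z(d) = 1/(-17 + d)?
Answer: 953573/4575771 - 248*√3/22878855 ≈ 0.20838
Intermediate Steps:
H(a, Y) = √2*√Y/5 (H(a, Y) = √(Y + Y)/5 = √(2*Y)/5 = (√2*√Y)/5 = √2*√Y/5)
((H(19, 24) + z(19))*(-62) - 1*(-953604))/F = ((√2*√24/5 + 1/(-17 + 19))*(-62) - 1*(-953604))/4575771 = ((√2*(2*√6)/5 + 1/2)*(-62) + 953604)*(1/4575771) = ((4*√3/5 + ½)*(-62) + 953604)*(1/4575771) = ((½ + 4*√3/5)*(-62) + 953604)*(1/4575771) = ((-31 - 248*√3/5) + 953604)*(1/4575771) = (953573 - 248*√3/5)*(1/4575771) = 953573/4575771 - 248*√3/22878855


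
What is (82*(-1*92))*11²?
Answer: -912824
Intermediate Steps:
(82*(-1*92))*11² = (82*(-92))*121 = -7544*121 = -912824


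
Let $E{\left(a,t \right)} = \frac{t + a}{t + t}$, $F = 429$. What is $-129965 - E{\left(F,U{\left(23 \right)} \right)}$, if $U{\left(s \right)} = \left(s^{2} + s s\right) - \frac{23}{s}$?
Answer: $- \frac{137373748}{1057} \approx -1.2997 \cdot 10^{5}$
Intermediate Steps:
$U{\left(s \right)} = - \frac{23}{s} + 2 s^{2}$ ($U{\left(s \right)} = \left(s^{2} + s^{2}\right) - \frac{23}{s} = 2 s^{2} - \frac{23}{s} = - \frac{23}{s} + 2 s^{2}$)
$E{\left(a,t \right)} = \frac{a + t}{2 t}$
$-129965 - E{\left(F,U{\left(23 \right)} \right)} = -129965 - \frac{429 + \frac{-23 + 2 \cdot 23^{3}}{23}}{2 \frac{-23 + 2 \cdot 23^{3}}{23}} = -129965 - \frac{429 + \frac{-23 + 2 \cdot 12167}{23}}{2 \frac{-23 + 2 \cdot 12167}{23}} = -129965 - \frac{429 + \frac{-23 + 24334}{23}}{2 \frac{-23 + 24334}{23}} = -129965 - \frac{429 + \frac{1}{23} \cdot 24311}{2 \cdot \frac{1}{23} \cdot 24311} = -129965 - \frac{429 + 1057}{2 \cdot 1057} = -129965 - \frac{1}{2} \cdot \frac{1}{1057} \cdot 1486 = -129965 - \frac{743}{1057} = - \frac{137373748}{1057}$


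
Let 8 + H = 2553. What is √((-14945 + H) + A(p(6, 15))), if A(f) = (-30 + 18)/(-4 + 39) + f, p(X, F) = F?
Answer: I*√15172045/35 ≈ 111.29*I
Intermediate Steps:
H = 2545 (H = -8 + 2553 = 2545)
A(f) = -12/35 + f
√((-14945 + H) + A(p(6, 15))) = √((-14945 + 2545) + (-12/35 + 15)) = √(-12400 + 513/35) = √(-433487/35) = I*√15172045/35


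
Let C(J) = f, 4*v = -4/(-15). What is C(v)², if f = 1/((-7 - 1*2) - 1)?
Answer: 1/100 ≈ 0.010000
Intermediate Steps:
f = -⅒ (f = 1/((-7 - 2) - 1) = 1/(-9 - 1) = 1/(-10) = -⅒ ≈ -0.10000)
v = 1/15 (v = (-4/(-15))/4 = (-4*(-1/15))/4 = (¼)*(4/15) = 1/15 ≈ 0.066667)
C(J) = -⅒
C(v)² = (-⅒)² = 1/100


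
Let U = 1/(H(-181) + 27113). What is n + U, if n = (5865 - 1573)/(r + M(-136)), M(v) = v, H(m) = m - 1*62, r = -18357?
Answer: -115307547/496906910 ≈ -0.23205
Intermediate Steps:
H(m) = -62 + m (H(m) = m - 62 = -62 + m)
U = 1/26870 (U = 1/((-62 - 181) + 27113) = 1/(-243 + 27113) = 1/26870 ≈ 3.7216e-5)
n = -4292/18493 (n = (5865 - 1573)/(-18357 - 136) = 4292/(-18493) = 4292*(-1/18493) = -4292/18493 ≈ -0.23209)
n + U = -4292/18493 + 1/26870 = -115307547/496906910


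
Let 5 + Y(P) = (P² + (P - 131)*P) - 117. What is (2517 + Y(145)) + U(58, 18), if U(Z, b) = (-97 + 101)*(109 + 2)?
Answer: 25894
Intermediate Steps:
U(Z, b) = 444 (U(Z, b) = 4*111 = 444)
Y(P) = -122 + P² + P*(-131 + P) (Y(P) = -5 + ((P² + (P - 131)*P) - 117) = -5 + ((P² + (-131 + P)*P) - 117) = -5 + ((P² + P*(-131 + P)) - 117) = -5 + (-117 + P² + P*(-131 + P)) = -122 + P² + P*(-131 + P))
(2517 + Y(145)) + U(58, 18) = (2517 + (-122 - 131*145 + 2*145²)) + 444 = (2517 + (-122 - 18995 + 2*21025)) + 444 = (2517 + (-122 - 18995 + 42050)) + 444 = (2517 + 22933) + 444 = 25450 + 444 = 25894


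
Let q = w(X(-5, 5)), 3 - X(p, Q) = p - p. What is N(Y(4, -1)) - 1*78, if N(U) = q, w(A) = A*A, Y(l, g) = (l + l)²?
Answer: -69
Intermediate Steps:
X(p, Q) = 3 (X(p, Q) = 3 - (p - p) = 3 - 1*0 = 3 + 0 = 3)
Y(l, g) = 4*l² (Y(l, g) = (2*l)² = 4*l²)
w(A) = A²
q = 9 (q = 3² = 9)
N(U) = 9
N(Y(4, -1)) - 1*78 = 9 - 1*78 = 9 - 78 = -69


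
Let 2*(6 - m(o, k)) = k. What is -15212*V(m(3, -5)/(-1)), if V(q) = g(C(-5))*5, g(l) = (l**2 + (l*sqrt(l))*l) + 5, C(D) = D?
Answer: -2281800 - 1901500*I*sqrt(5) ≈ -2.2818e+6 - 4.2519e+6*I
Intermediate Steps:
m(o, k) = 6 - k/2
g(l) = 5 + l**2 + l**(5/2) (g(l) = (l**2 + l**(3/2)*l) + 5 = (l**2 + l**(5/2)) + 5 = 5 + l**2 + l**(5/2))
V(q) = 150 + 125*I*sqrt(5) (V(q) = (5 + (-5)**2 + (-5)**(5/2))*5 = (5 + 25 + 25*I*sqrt(5))*5 = (30 + 25*I*sqrt(5))*5 = 150 + 125*I*sqrt(5))
-15212*V(m(3, -5)/(-1)) = -15212*(150 + 125*I*sqrt(5)) = -2281800 - 1901500*I*sqrt(5)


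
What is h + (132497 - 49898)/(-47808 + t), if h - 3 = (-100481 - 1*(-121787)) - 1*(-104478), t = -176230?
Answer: 28180985307/224038 ≈ 1.2579e+5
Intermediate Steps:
h = 125787 (h = 3 + ((-100481 - 1*(-121787)) - 1*(-104478)) = 3 + ((-100481 + 121787) + 104478) = 3 + (21306 + 104478) = 3 + 125784 = 125787)
h + (132497 - 49898)/(-47808 + t) = 125787 + (132497 - 49898)/(-47808 - 176230) = 125787 + 82599/(-224038) = 125787 + 82599*(-1/224038) = 125787 - 82599/224038 = 28180985307/224038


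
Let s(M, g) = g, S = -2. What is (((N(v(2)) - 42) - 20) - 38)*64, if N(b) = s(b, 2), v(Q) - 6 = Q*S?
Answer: -6272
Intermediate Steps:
v(Q) = 6 - 2*Q (v(Q) = 6 + Q*(-2) = 6 - 2*Q)
N(b) = 2
(((N(v(2)) - 42) - 20) - 38)*64 = (((2 - 42) - 20) - 38)*64 = ((-40 - 20) - 38)*64 = (-60 - 38)*64 = -98*64 = -6272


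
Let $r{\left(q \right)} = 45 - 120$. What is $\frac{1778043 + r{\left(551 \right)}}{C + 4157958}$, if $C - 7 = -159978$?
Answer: $\frac{1777968}{3997987} \approx 0.44472$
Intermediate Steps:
$C = -159971$ ($C = 7 - 159978 = -159971$)
$r{\left(q \right)} = -75$ ($r{\left(q \right)} = 45 - 120 = -75$)
$\frac{1778043 + r{\left(551 \right)}}{C + 4157958} = \frac{1778043 - 75}{-159971 + 4157958} = \frac{1777968}{3997987}$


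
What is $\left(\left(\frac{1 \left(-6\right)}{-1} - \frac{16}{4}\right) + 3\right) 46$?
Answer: $230$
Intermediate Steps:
$\left(\left(\frac{1 \left(-6\right)}{-1} - \frac{16}{4}\right) + 3\right) 46 = \left(\left(\left(-6\right) \left(-1\right) - 4\right) + 3\right) 46 = \left(\left(6 - 4\right) + 3\right) 46 = \left(2 + 3\right) 46 = 5 \cdot 46 = 230$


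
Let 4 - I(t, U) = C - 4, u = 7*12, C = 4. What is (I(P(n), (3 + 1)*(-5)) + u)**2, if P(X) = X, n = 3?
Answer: 7744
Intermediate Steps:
u = 84
I(t, U) = 4 (I(t, U) = 4 - (4 - 4) = 4 - 1*0 = 4 + 0 = 4)
(I(P(n), (3 + 1)*(-5)) + u)**2 = (4 + 84)**2 = 88**2 = 7744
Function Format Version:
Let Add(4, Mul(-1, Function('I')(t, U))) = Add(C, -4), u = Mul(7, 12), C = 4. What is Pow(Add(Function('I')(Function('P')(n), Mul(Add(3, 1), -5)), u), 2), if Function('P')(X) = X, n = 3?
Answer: 7744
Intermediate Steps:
u = 84
Function('I')(t, U) = 4 (Function('I')(t, U) = Add(4, Mul(-1, Add(4, -4))) = Add(4, Mul(-1, 0)) = Add(4, 0) = 4)
Pow(Add(Function('I')(Function('P')(n), Mul(Add(3, 1), -5)), u), 2) = Pow(Add(4, 84), 2) = Pow(88, 2) = 7744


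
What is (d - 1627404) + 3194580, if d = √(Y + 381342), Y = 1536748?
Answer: 1567176 + √1918090 ≈ 1.5686e+6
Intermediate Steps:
d = √1918090 (d = √(1536748 + 381342) = √1918090 ≈ 1385.0)
(d - 1627404) + 3194580 = (√1918090 - 1627404) + 3194580 = (-1627404 + √1918090) + 3194580 = 1567176 + √1918090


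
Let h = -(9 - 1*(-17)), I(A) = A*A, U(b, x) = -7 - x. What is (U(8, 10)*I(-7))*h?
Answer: 21658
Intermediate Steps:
I(A) = A**2
h = -26 (h = -(9 + 17) = -1*26 = -26)
(U(8, 10)*I(-7))*h = ((-7 - 1*10)*(-7)**2)*(-26) = ((-7 - 10)*49)*(-26) = -17*49*(-26) = -833*(-26) = 21658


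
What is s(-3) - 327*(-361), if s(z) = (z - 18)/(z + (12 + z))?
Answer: 236087/2 ≈ 1.1804e+5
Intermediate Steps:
s(z) = (-18 + z)/(12 + 2*z)
s(-3) - 327*(-361) = (-18 - 3)/(2*(6 - 3)) - 327*(-361) = (½)*(-21)/3 + 118047 = (½)*(⅓)*(-21) + 118047 = -7/2 + 118047 = 236087/2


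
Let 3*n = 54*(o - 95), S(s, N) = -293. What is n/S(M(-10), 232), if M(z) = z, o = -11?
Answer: 1908/293 ≈ 6.5119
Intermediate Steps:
n = -1908 (n = (54*(-11 - 95))/3 = (54*(-106))/3 = (1/3)*(-5724) = -1908)
n/S(M(-10), 232) = -1908/(-293) = -1908*(-1/293) = 1908/293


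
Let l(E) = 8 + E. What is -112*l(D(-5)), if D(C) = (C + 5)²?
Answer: -896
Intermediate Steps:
D(C) = (5 + C)²
-112*l(D(-5)) = -112*(8 + (5 - 5)²) = -112*(8 + 0²) = -112*(8 + 0) = -112*8 = -896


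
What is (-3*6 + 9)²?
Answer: 81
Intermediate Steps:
(-3*6 + 9)² = (-18 + 9)² = (-9)² = 81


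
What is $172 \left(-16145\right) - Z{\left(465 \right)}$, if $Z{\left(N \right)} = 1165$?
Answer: $-2778105$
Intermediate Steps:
$172 \left(-16145\right) - Z{\left(465 \right)} = 172 \left(-16145\right) - 1165 = -2776940 - 1165 = -2778105$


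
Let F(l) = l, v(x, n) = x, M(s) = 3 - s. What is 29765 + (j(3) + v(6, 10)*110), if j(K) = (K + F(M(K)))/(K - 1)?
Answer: 60853/2 ≈ 30427.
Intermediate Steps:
j(K) = 3/(-1 + K) (j(K) = (K + (3 - K))/(K - 1) = 3/(-1 + K))
29765 + (j(3) + v(6, 10)*110) = 29765 + (3/(-1 + 3) + 6*110) = 29765 + (3/2 + 660) = 29765 + 1323/2 = 60853/2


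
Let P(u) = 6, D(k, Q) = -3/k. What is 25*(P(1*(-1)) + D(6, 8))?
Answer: 275/2 ≈ 137.50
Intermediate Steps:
25*(P(1*(-1)) + D(6, 8)) = 25*(6 - 3/6) = 25*(6 - 3*⅙) = 25*(6 - ½) = 25*(11/2) = 275/2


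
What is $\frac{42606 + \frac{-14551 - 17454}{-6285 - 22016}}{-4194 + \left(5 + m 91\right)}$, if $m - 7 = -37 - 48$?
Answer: $- \frac{1205824411}{319433387} \approx -3.7749$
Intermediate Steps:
$m = -78$ ($m = 7 - 85 = -78$)
$\frac{42606 + \frac{-14551 - 17454}{-6285 - 22016}}{-4194 + \left(5 + m 91\right)} = \frac{42606 + \frac{-14551 - 17454}{-6285 - 22016}}{-4194 + \left(5 - 7098\right)} = \frac{42606 - \frac{32005}{-28301}}{-4194 + \left(5 - 7098\right)} = \frac{42606 - - \frac{32005}{28301}}{-4194 - 7093} = \frac{42606 + \frac{32005}{28301}}{-11287} = \frac{1205824411}{28301} \left(- \frac{1}{11287}\right) = - \frac{1205824411}{319433387}$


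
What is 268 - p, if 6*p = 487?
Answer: 1121/6 ≈ 186.83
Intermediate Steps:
p = 487/6 (p = (⅙)*487 = 487/6 ≈ 81.167)
268 - p = 268 - 1*487/6 = 268 - 487/6 = 1121/6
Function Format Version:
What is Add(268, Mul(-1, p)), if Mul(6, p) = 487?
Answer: Rational(1121, 6) ≈ 186.83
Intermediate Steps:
p = Rational(487, 6) (p = Mul(Rational(1, 6), 487) = Rational(487, 6) ≈ 81.167)
Add(268, Mul(-1, p)) = Add(268, Mul(-1, Rational(487, 6))) = Add(268, Rational(-487, 6)) = Rational(1121, 6)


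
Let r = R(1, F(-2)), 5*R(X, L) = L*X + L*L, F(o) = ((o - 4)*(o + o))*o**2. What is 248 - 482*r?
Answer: -4487144/5 ≈ -8.9743e+5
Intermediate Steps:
F(o) = 2*o**3*(-4 + o) (F(o) = ((-4 + o)*(2*o))*o**2 = (2*o*(-4 + o))*o**2 = 2*o**3*(-4 + o))
R(X, L) = L**2/5 + L*X/5 (R(X, L) = (L*X + L*L)/5 = (L*X + L**2)/5 = (L**2 + L*X)/5 = L**2/5 + L*X/5)
r = 9312/5 (r = (2*(-2)**3*(-4 - 2))*(2*(-2)**3*(-4 - 2) + 1)/5 = (2*(-8)*(-6))*(2*(-8)*(-6) + 1)/5 = (1/5)*96*(96 + 1) = (1/5)*96*97 = 9312/5 ≈ 1862.4)
248 - 482*r = 248 - 482*9312/5 = 248 - 4488384/5 = -4487144/5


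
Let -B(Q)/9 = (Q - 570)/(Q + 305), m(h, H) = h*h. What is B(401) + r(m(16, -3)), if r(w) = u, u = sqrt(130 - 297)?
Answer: 1521/706 + I*sqrt(167) ≈ 2.1544 + 12.923*I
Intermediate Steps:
m(h, H) = h**2
B(Q) = -9*(-570 + Q)/(305 + Q) (B(Q) = -9*(Q - 570)/(Q + 305) = -9*(-570 + Q)/(305 + Q))
u = I*sqrt(167) (u = sqrt(-167) = I*sqrt(167) ≈ 12.923*I)
r(w) = I*sqrt(167)
B(401) + r(m(16, -3)) = 9*(570 - 1*401)/(305 + 401) + I*sqrt(167) = 9*(570 - 401)/706 + I*sqrt(167) = 9*(1/706)*169 + I*sqrt(167) = 1521/706 + I*sqrt(167)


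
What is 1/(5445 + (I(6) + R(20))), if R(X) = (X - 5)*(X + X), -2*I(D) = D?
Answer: 1/6042 ≈ 0.00016551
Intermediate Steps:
I(D) = -D/2
R(X) = 2*X*(-5 + X) (R(X) = (-5 + X)*(2*X) = 2*X*(-5 + X))
1/(5445 + (I(6) + R(20))) = 1/(5445 + (-1/2*6 + 2*20*(-5 + 20))) = 1/(5445 + (-3 + 2*20*15)) = 1/(5445 + (-3 + 600)) = 1/(5445 + 597) = 1/6042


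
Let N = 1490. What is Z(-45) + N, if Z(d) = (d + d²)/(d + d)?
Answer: 1468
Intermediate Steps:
Z(d) = (d + d²)/(2*d) (Z(d) = (d + d²)/((2*d)) = (d + d²)*(1/(2*d)) = (d + d²)/(2*d))
Z(-45) + N = (½ + (½)*(-45)) + 1490 = (½ - 45/2) + 1490 = -22 + 1490 = 1468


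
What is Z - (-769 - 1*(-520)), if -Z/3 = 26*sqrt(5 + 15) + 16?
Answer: 201 - 156*sqrt(5) ≈ -147.83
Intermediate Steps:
Z = -48 - 156*sqrt(5) (Z = -3*(26*sqrt(5 + 15) + 16) = -3*(26*sqrt(20) + 16) = -3*(26*(2*sqrt(5)) + 16) = -3*(52*sqrt(5) + 16) = -3*(16 + 52*sqrt(5)) = -48 - 156*sqrt(5) ≈ -396.83)
Z - (-769 - 1*(-520)) = (-48 - 156*sqrt(5)) - (-769 - 1*(-520)) = (-48 - 156*sqrt(5)) - (-769 + 520) = (-48 - 156*sqrt(5)) - 1*(-249) = (-48 - 156*sqrt(5)) + 249 = 201 - 156*sqrt(5)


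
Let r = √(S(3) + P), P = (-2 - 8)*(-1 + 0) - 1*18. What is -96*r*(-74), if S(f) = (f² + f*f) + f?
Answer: 7104*√13 ≈ 25614.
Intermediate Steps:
P = -8 (P = -10*(-1) - 18 = 10 - 18 = -8)
S(f) = f + 2*f² (S(f) = (f² + f²) + f = 2*f² + f = f + 2*f²)
r = √13 (r = √(3*(1 + 2*3) - 8) = √(3*(1 + 6) - 8) = √(3*7 - 8) = √(21 - 8) = √13 ≈ 3.6056)
-96*r*(-74) = -96*√13*(-74) = 7104*√13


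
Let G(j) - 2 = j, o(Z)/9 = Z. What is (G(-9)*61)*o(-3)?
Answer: 11529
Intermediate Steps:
o(Z) = 9*Z
G(j) = 2 + j
(G(-9)*61)*o(-3) = ((2 - 9)*61)*(9*(-3)) = -7*61*(-27) = -427*(-27) = 11529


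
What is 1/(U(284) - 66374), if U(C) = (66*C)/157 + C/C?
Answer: -157/10401817 ≈ -1.5094e-5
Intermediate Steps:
U(C) = 1 + 66*C/157 (U(C) = (66*C)*(1/157) + 1 = 66*C/157 + 1 = 1 + 66*C/157)
1/(U(284) - 66374) = 1/((1 + (66/157)*284) - 66374) = 1/((1 + 18744/157) - 66374) = 1/(18901/157 - 66374) = 1/(-10401817/157) = -157/10401817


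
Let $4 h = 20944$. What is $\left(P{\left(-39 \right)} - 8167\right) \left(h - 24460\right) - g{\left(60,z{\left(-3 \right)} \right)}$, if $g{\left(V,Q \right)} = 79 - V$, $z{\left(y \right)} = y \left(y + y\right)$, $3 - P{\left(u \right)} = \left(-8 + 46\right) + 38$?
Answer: $158405741$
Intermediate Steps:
$P{\left(u \right)} = -73$ ($P{\left(u \right)} = 3 - \left(\left(-8 + 46\right) + 38\right) = 3 - \left(38 + 38\right) = 3 - 76 = -73$)
$z{\left(y \right)} = 2 y^{2}$ ($z{\left(y \right)} = y 2 y = 2 y^{2}$)
$h = 5236$ ($h = \frac{1}{4} \cdot 20944 = 5236$)
$\left(P{\left(-39 \right)} - 8167\right) \left(h - 24460\right) - g{\left(60,z{\left(-3 \right)} \right)} = \left(-73 - 8167\right) \left(5236 - 24460\right) - \left(79 - 60\right) = \left(-8240\right) \left(-19224\right) - \left(79 - 60\right) = 158405760 - 19 = 158405741$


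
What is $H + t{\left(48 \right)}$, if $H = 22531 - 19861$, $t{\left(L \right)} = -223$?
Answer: $2447$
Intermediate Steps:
$H = 2670$
$H + t{\left(48 \right)} = 2670 - 223 = 2447$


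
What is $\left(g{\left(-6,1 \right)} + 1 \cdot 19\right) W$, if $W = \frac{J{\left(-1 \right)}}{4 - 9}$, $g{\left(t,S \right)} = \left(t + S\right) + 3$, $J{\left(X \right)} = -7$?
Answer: $\frac{119}{5} \approx 23.8$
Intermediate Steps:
$g{\left(t,S \right)} = 3 + S + t$ ($g{\left(t,S \right)} = \left(S + t\right) + 3 = 3 + S + t$)
$W = \frac{7}{5}$ ($W = - \frac{7}{4 - 9} = - \frac{7}{-5} = \left(-7\right) \left(- \frac{1}{5}\right) = \frac{7}{5} \approx 1.4$)
$\left(g{\left(-6,1 \right)} + 1 \cdot 19\right) W = \left(\left(3 + 1 - 6\right) + 1 \cdot 19\right) \frac{7}{5} = \left(-2 + 19\right) \frac{7}{5} = 17 \cdot \frac{7}{5} = \frac{119}{5}$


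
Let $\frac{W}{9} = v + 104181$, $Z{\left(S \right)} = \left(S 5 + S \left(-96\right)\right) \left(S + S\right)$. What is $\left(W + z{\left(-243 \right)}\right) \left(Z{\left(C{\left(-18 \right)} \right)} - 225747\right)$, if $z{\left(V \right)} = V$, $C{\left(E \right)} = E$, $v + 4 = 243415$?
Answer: $-890612720775$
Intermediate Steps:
$v = 243411$ ($v = -4 + 243415 = 243411$)
$Z{\left(S \right)} = - 182 S^{2}$ ($Z{\left(S \right)} = \left(5 S - 96 S\right) 2 S = - 91 S 2 S = - 182 S^{2}$)
$W = 3128328$ ($W = 9 \left(243411 + 104181\right) = 9 \cdot 347592 = 3128328$)
$\left(W + z{\left(-243 \right)}\right) \left(Z{\left(C{\left(-18 \right)} \right)} - 225747\right) = \left(3128328 - 243\right) \left(- 182 \left(-18\right)^{2} - 225747\right) = 3128085 \left(\left(-182\right) 324 - 225747\right) = 3128085 \left(-58968 - 225747\right) = 3128085 \left(-284715\right) = -890612720775$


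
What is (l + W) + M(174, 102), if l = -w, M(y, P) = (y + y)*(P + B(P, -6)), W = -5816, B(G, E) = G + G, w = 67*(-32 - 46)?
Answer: 105898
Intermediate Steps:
w = -5226 (w = 67*(-78) = -5226)
B(G, E) = 2*G
M(y, P) = 6*P*y (M(y, P) = (y + y)*(P + 2*P) = (2*y)*(3*P) = 6*P*y)
l = 5226 (l = -1*(-5226) = 5226)
(l + W) + M(174, 102) = (5226 - 5816) + 6*102*174 = -590 + 106488 = 105898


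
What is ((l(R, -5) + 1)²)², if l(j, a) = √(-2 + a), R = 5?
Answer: (1 + I*√7)⁴ ≈ 8.0 - 63.498*I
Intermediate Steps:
((l(R, -5) + 1)²)² = ((√(-2 - 5) + 1)²)² = ((√(-7) + 1)²)² = ((I*√7 + 1)²)² = ((1 + I*√7)²)² = (1 + I*√7)⁴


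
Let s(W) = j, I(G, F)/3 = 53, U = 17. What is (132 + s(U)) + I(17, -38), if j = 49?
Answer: 340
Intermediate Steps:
I(G, F) = 159 (I(G, F) = 3*53 = 159)
s(W) = 49
(132 + s(U)) + I(17, -38) = (132 + 49) + 159 = 181 + 159 = 340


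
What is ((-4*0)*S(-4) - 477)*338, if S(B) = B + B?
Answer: -161226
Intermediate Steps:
S(B) = 2*B
((-4*0)*S(-4) - 477)*338 = ((-4*0)*(2*(-4)) - 477)*338 = (0*(-8) - 477)*338 = (0 - 477)*338 = -477*338 = -161226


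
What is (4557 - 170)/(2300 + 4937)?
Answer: 4387/7237 ≈ 0.60619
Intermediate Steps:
(4557 - 170)/(2300 + 4937) = 4387/7237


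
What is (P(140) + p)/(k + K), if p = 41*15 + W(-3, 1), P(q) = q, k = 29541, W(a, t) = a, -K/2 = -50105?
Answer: 752/129751 ≈ 0.0057957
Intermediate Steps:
K = 100210 (K = -2*(-50105) = 100210)
p = 612 (p = 41*15 - 3 = 615 - 3 = 612)
(P(140) + p)/(k + K) = (140 + 612)/(29541 + 100210) = 752/129751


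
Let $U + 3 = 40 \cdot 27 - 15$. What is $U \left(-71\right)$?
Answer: $-75402$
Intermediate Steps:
$U = 1062$ ($U = -3 + \left(40 \cdot 27 - 15\right) = -3 + \left(1080 - 15\right) = -3 + 1065 = 1062$)
$U \left(-71\right) = 1062 \left(-71\right) = -75402$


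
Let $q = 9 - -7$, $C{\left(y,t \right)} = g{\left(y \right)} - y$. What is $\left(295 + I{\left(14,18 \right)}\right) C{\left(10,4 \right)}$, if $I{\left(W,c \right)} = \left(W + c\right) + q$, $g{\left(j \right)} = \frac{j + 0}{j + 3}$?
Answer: $- \frac{41160}{13} \approx -3166.2$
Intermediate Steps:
$g{\left(j \right)} = \frac{j}{3 + j}$
$C{\left(y,t \right)} = - y + \frac{y}{3 + y}$ ($C{\left(y,t \right)} = \frac{y}{3 + y} - y = - y + \frac{y}{3 + y}$)
$q = 16$ ($q = 9 + 7 = 16$)
$I{\left(W,c \right)} = 16 + W + c$ ($I{\left(W,c \right)} = \left(W + c\right) + 16 = 16 + W + c$)
$\left(295 + I{\left(14,18 \right)}\right) C{\left(10,4 \right)} = \left(295 + \left(16 + 14 + 18\right)\right) \frac{10 \left(-2 - 10\right)}{3 + 10} = \left(295 + 48\right) \frac{10 \left(-2 - 10\right)}{13} = 343 \cdot 10 \cdot \frac{1}{13} \left(-12\right) = 343 \left(- \frac{120}{13}\right) = - \frac{41160}{13}$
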